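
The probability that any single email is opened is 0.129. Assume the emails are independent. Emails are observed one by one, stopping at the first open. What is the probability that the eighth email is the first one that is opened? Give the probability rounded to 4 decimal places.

0.0491

Geometric (trials to first success), p = 0.129.
P(Y = 8) = (1−p)^7 · p = 0.3803 · 0.129 = 0.049059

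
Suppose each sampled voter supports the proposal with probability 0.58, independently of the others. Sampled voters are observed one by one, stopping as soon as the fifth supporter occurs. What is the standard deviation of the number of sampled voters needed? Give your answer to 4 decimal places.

Y = total sampled voters until the fifth success; negative binomial with r=5, p=0.58.
SD(Y) = √[r(1−p)/p²] = √(6.242568) = 2.498513

2.4985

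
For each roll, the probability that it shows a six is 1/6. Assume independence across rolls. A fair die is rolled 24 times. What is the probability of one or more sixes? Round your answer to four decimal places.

0.9874

P(at least one) = 1 − P(none) = 1 − (1 − 0.166667)^24
= 1 − 0.012579 = 0.987421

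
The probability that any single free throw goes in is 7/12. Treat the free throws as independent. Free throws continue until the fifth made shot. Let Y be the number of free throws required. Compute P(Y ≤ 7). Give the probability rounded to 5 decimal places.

Finishing within 7 free throws ⇔ at least 5 successes in the first 7. With X ~ Binomial(7, 0.583333), P(Y ≤ 7) = 1 − P(X ≤ 4).
  k=0: C(7,0)·0.583333^0·0.416667^7 = 0.0021803
  k=1: C(7,1)·0.583333^1·0.416667^6 = 0.0213672
  k=2: C(7,2)·0.583333^2·0.416667^5 = 0.0897422
  k=3: C(7,3)·0.583333^3·0.416667^4 = 0.2093984
  k=4: C(7,4)·0.583333^4·0.416667^3 = 0.2931578
1 − 0.6158460 = 0.3841540

0.38415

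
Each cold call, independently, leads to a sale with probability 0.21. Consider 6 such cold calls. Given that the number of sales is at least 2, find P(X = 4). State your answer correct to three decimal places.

X ~ Binomial(6, 0.21). Want P(X=4 | X≥2) = P(X=4) / P(X≥2).
P(X=4) = C(6,4)·0.21^4·0.79^2 = 0.01821
P(X≥2) = 1 − 0.24309 − 0.38771 = 0.36920
Ratio = 0.01821 / 0.36920 = 0.04931

0.049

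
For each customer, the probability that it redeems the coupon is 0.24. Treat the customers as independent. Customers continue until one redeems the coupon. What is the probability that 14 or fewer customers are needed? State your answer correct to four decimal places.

0.9786

Y = number of customers to the first success; geometric, p = 0.24.
P(Y ≤ 14) = 1 − (1−p)^14 = 1 − 0.021448 = 0.978552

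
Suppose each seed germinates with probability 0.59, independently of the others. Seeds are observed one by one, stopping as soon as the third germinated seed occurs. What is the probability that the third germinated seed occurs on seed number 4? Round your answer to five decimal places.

0.25262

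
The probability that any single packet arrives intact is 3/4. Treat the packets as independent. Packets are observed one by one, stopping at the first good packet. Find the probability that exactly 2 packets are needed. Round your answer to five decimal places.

Geometric (trials to first success), p = 0.75.
P(Y = 2) = (1−p)^1 · p = 0.25 · 0.75 = 0.1875000

0.18750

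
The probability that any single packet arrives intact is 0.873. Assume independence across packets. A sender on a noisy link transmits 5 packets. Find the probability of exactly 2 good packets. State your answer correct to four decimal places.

0.0156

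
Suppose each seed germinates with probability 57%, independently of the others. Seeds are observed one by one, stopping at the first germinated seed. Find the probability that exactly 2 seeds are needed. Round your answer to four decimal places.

Geometric (trials to first success), p = 0.57.
P(Y = 2) = (1−p)^1 · p = 0.43 · 0.57 = 0.245100

0.2451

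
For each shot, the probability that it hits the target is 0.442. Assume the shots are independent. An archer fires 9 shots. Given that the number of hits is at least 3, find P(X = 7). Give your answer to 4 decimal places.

0.0440

X ~ Binomial(9, 0.442). Want P(X=7 | X≥3) = P(X=7) / P(X≥3).
P(X=7) = C(9,7)·0.442^7·0.558^2 = 0.036943
P(X≥3) = 1 − 0.005245 − 0.037389 − 0.118464 = 0.838903
Ratio = 0.036943 / 0.838903 = 0.044037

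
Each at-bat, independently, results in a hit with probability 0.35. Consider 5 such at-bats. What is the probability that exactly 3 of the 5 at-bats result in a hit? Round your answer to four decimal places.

X ~ Binomial(n=5, p=0.35).
P(X=3) = C(5,3) · p^3 · (1−p)^2
= 10 · 0.042875 · 0.4225 = 0.181147

0.1811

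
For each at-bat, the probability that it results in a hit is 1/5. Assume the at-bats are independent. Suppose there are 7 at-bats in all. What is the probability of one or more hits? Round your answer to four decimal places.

0.7903

P(at least one) = 1 − P(none) = 1 − (1 − 0.20)^7
= 1 − 0.209715 = 0.790285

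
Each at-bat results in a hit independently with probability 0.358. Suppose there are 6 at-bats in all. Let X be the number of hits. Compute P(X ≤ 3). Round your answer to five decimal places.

X ~ Binomial(6, 0.358); P(X ≤ 3) = Σ C(6,k) p^k (1−p)^(6−k) over k:
  k=0: C(6,0)·0.358^0·0.642^6 = 0.0700181
  k=1: C(6,1)·0.358^1·0.642^5 = 0.2342661
  k=2: C(6,2)·0.358^2·0.642^4 = 0.3265859
  k=3: C(6,3)·0.358^3·0.642^3 = 0.2428198
Total = 0.8736899

0.87369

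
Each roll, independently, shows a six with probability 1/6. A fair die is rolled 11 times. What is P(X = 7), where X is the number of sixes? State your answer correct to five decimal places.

0.00057

X ~ Binomial(n=11, p=0.166667).
P(X=7) = C(11,7) · p^7 · (1−p)^4
= 330 · 3.5722e-06 · 0.48225 = 0.0005685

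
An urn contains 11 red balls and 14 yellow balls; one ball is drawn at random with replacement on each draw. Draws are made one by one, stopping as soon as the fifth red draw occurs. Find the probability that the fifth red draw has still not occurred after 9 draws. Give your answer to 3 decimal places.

0.645

Needing more than 9 draws ⇔ fewer than 5 successes in the first 9. With X ~ Binomial(9, 0.44), P(Y > 9) = P(X ≤ 4).
  k=0: C(9,0)·0.44^0·0.56^9 = 0.00542
  k=1: C(9,1)·0.44^1·0.56^8 = 0.03830
  k=2: C(9,2)·0.44^2·0.56^7 = 0.12037
  k=3: C(9,3)·0.44^3·0.56^6 = 0.22068
  k=4: C(9,4)·0.44^4·0.56^5 = 0.26009
P(X ≤ 4) = 0.64486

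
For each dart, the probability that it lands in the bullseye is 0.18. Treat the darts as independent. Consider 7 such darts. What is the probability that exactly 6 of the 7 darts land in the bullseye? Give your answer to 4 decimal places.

X ~ Binomial(n=7, p=0.18).
P(X=6) = C(7,6) · p^6 · (1−p)^1
= 7 · 3.4012e-05 · 0.82 = 0.000195

0.0002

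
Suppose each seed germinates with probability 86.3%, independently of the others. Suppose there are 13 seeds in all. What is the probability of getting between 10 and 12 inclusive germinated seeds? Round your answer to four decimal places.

0.7620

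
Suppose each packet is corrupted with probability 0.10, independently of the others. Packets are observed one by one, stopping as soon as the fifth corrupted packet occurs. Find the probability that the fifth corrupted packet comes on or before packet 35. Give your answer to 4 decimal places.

Finishing within 35 packets ⇔ at least 5 successes in the first 35. With X ~ Binomial(35, 0.10), P(Y ≤ 35) = 1 − P(X ≤ 4).
  k=0: C(35,0)·0.10^0·0.90^35 = 0.025032
  k=1: C(35,1)·0.10^1·0.90^34 = 0.097345
  k=2: C(35,2)·0.10^2·0.90^33 = 0.183874
  k=3: C(35,3)·0.10^3·0.90^32 = 0.224735
  k=4: C(35,4)·0.10^4·0.90^31 = 0.199764
1 − 0.730749 = 0.269251

0.2693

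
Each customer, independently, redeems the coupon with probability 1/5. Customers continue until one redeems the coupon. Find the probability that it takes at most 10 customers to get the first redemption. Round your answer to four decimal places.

Y = number of customers to the first success; geometric, p = 0.20.
P(Y ≤ 10) = 1 − (1−p)^10 = 1 − 0.107374 = 0.892626

0.8926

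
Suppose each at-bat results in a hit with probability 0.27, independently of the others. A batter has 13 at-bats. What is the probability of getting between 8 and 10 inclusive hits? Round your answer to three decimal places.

X ~ Binomial(13, 0.27); P(8 ≤ X ≤ 10) = Σ C(13,k) p^k (1−p)^(13−k) over k:
  k=8: C(13,8)·0.27^8·0.73^5 = 0.00754
  k=9: C(13,9)·0.27^9·0.73^4 = 0.00155
  k=10: C(13,10)·0.27^10·0.73^3 = 0.00023
Total = 0.00931

0.009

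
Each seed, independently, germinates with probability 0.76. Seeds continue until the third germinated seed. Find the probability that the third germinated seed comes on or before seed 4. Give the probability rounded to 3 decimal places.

0.755

Finishing within 4 seeds ⇔ at least 3 successes in the first 4. With X ~ Binomial(4, 0.76), P(Y ≤ 4) = 1 − P(X ≤ 2).
  k=0: C(4,0)·0.76^0·0.24^4 = 0.00332
  k=1: C(4,1)·0.76^1·0.24^3 = 0.04202
  k=2: C(4,2)·0.76^2·0.24^2 = 0.19962
1 − 0.24496 = 0.75504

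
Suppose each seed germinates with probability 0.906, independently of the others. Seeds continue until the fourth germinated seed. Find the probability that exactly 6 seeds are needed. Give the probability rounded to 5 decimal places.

Y = trial on which the fourth success occurs; negative binomial, r=4, p=0.906.
P(Y=6) = C(5,3) · p^4 · (1−p)^2
= 10 · 0.67377 · 0.008836 = 0.0595345

0.05953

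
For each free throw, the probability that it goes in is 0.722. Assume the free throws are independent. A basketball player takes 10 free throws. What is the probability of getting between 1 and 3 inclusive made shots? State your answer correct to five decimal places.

0.00670

X ~ Binomial(10, 0.722); P(1 ≤ X ≤ 3) = Σ C(10,k) p^k (1−p)^(10−k) over k:
  k=1: C(10,1)·0.722^1·0.278^9 = 0.0000716
  k=2: C(10,2)·0.722^2·0.278^8 = 0.0008368
  k=3: C(10,3)·0.722^3·0.278^7 = 0.0057957
Total = 0.0067042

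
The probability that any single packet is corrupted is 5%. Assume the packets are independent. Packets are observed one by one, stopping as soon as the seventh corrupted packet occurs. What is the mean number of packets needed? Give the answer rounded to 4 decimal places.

Y = total packets until the seventh success; negative binomial with r=7, p=0.05.
E[Y] = r / p = 7 / 0.05 = 140.000000

140.0000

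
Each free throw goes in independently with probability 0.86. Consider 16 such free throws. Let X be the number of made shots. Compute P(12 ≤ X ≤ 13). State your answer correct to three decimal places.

0.331

X ~ Binomial(16, 0.86); P(12 ≤ X ≤ 13) = Σ C(16,k) p^k (1−p)^(16−k) over k:
  k=12: C(16,12)·0.86^12·0.14^4 = 0.11444
  k=13: C(16,13)·0.86^13·0.14^3 = 0.21630
Total = 0.33073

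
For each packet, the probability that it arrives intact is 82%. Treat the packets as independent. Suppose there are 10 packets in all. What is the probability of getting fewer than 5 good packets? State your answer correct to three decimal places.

X ~ Binomial(10, 0.82); P(X ≤ 4) = Σ C(10,k) p^k (1−p)^(10−k) over k:
  k=0: C(10,0)·0.82^0·0.18^10 = 0.00000
  k=1: C(10,1)·0.82^1·0.18^9 = 0.00000
  k=2: C(10,2)·0.82^2·0.18^8 = 0.00003
  k=3: C(10,3)·0.82^3·0.18^7 = 0.00041
  k=4: C(10,4)·0.82^4·0.18^6 = 0.00323
Total = 0.00367

0.004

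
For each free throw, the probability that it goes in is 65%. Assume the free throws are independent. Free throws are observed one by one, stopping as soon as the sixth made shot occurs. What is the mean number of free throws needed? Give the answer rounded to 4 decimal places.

Y = total free throws until the sixth success; negative binomial with r=6, p=0.65.
E[Y] = r / p = 6 / 0.65 = 9.230769

9.2308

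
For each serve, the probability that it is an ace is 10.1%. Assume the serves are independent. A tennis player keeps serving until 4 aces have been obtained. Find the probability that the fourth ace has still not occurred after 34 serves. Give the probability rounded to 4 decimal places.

0.5460

Needing more than 34 serves ⇔ fewer than 4 successes in the first 34. With X ~ Binomial(34, 0.101), P(Y > 34) = P(X ≤ 3).
  k=0: C(34,0)·0.101^0·0.899^34 = 0.026781
  k=1: C(34,1)·0.101^1·0.899^33 = 0.102299
  k=2: C(34,2)·0.101^2·0.899^32 = 0.189634
  k=3: C(34,3)·0.101^3·0.899^31 = 0.227251
P(X ≤ 3) = 0.545965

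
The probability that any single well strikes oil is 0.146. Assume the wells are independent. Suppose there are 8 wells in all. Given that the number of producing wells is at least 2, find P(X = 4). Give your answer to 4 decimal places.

0.0512

X ~ Binomial(8, 0.146). Want P(X=4 | X≥2) = P(X=4) / P(X≥2).
P(X=4) = C(8,4)·0.146^4·0.854^4 = 0.016918
P(X≥2) = 1 − 0.282920 − 0.386944 = 0.330137
Ratio = 0.016918 / 0.330137 = 0.051245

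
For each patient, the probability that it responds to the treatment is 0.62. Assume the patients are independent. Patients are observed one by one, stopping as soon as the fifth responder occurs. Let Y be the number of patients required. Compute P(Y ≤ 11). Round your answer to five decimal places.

0.92317

Finishing within 11 patients ⇔ at least 5 successes in the first 11. With X ~ Binomial(11, 0.62), P(Y ≤ 11) = 1 − P(X ≤ 4).
  k=0: C(11,0)·0.62^0·0.38^11 = 0.0000239
  k=1: C(11,1)·0.62^1·0.38^10 = 0.0004282
  k=2: C(11,2)·0.62^2·0.38^9 = 0.0034930
  k=3: C(11,3)·0.62^3·0.38^8 = 0.0170973
  k=4: C(11,4)·0.62^4·0.38^7 = 0.0557912
1 − 0.0768336 = 0.9231664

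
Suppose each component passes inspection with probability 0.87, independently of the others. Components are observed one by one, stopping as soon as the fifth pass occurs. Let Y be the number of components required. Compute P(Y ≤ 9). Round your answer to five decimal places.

0.99704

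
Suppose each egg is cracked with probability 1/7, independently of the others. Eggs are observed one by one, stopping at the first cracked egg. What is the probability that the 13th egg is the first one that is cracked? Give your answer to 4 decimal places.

0.0225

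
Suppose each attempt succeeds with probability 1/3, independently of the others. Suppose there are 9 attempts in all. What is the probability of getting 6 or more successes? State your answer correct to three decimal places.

0.042

X ~ Binomial(9, 0.333333); P(X ≥ 6) = Σ C(9,k) p^k (1−p)^(9−k) over k:
  k=6: C(9,6)·0.333333^6·0.666667^3 = 0.03414
  k=7: C(9,7)·0.333333^7·0.666667^2 = 0.00732
  k=8: C(9,8)·0.333333^8·0.666667^1 = 0.00091
  k=9: C(9,9)·0.333333^9·0.666667^0 = 0.00005
Total = 0.04242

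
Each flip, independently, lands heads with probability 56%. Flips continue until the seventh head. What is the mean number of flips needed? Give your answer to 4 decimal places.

12.5000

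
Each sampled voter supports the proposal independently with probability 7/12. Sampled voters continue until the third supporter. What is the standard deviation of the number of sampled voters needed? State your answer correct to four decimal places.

Y = total sampled voters until the third success; negative binomial with r=3, p=0.583333.
SD(Y) = √[r(1−p)/p²] = √(3.673469) = 1.916630

1.9166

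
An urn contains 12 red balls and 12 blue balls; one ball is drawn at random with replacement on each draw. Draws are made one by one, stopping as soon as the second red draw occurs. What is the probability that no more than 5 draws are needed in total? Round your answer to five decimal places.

0.81250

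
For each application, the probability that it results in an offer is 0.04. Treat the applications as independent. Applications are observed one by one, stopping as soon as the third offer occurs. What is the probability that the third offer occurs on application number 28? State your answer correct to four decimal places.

Y = trial on which the third success occurs; negative binomial, r=3, p=0.04.
P(Y=28) = C(27,2) · p^3 · (1−p)^25
= 351 · 6.4e-05 · 0.3604 = 0.008096

0.0081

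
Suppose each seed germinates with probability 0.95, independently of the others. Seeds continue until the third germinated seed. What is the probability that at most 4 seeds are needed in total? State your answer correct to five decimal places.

0.98598

Finishing within 4 seeds ⇔ at least 3 successes in the first 4. With X ~ Binomial(4, 0.95), P(Y ≤ 4) = 1 − P(X ≤ 2).
  k=0: C(4,0)·0.95^0·0.05^4 = 0.0000063
  k=1: C(4,1)·0.95^1·0.05^3 = 0.0004750
  k=2: C(4,2)·0.95^2·0.05^2 = 0.0135375
1 − 0.0140187 = 0.9859813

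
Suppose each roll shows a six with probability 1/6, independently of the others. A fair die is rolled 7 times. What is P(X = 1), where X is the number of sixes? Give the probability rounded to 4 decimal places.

X ~ Binomial(n=7, p=0.166667).
P(X=1) = C(7,1) · p^1 · (1−p)^6
= 7 · 0.16667 · 0.3349 = 0.390714

0.3907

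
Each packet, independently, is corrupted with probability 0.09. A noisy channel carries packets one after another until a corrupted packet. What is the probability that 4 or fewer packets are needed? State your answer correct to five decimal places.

Y = number of packets to the first success; geometric, p = 0.09.
P(Y ≤ 4) = 1 − (1−p)^4 = 1 − 0.6857496 = 0.3142504

0.31425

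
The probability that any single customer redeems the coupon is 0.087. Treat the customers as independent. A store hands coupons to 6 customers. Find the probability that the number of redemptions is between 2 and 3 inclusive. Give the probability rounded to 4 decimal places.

0.0889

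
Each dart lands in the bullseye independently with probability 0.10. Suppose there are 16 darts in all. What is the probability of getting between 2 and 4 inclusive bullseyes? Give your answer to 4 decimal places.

X ~ Binomial(16, 0.10); P(2 ≤ X ≤ 4) = Σ C(16,k) p^k (1−p)^(16−k) over k:
  k=2: C(16,2)·0.10^2·0.90^14 = 0.274522
  k=3: C(16,3)·0.10^3·0.90^13 = 0.142344
  k=4: C(16,4)·0.10^4·0.90^12 = 0.051402
Total = 0.468268

0.4683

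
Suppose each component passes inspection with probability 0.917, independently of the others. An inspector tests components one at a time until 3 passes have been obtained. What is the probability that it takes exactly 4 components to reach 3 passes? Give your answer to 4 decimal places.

0.1920

Y = trial on which the third success occurs; negative binomial, r=3, p=0.917.
P(Y=4) = C(3,2) · p^3 · (1−p)^1
= 3 · 0.7711 · 0.083 = 0.192003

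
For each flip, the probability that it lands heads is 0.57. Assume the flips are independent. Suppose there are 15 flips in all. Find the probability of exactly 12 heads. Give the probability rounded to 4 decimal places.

X ~ Binomial(n=15, p=0.57).
P(X=12) = C(15,12) · p^12 · (1−p)^3
= 455 · 0.0011762 · 0.079507 = 0.042552

0.0426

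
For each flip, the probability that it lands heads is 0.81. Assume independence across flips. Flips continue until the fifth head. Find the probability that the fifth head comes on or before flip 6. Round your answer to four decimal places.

0.6799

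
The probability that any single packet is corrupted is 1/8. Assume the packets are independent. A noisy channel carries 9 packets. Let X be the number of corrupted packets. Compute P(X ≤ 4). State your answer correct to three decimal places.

0.998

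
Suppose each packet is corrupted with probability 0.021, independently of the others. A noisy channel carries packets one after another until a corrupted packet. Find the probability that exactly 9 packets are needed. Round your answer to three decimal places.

0.018

Geometric (trials to first success), p = 0.021.
P(Y = 9) = (1−p)^8 · p = 0.84384 · 0.021 = 0.01772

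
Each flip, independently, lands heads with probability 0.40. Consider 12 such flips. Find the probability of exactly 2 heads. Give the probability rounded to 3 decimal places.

0.064

X ~ Binomial(n=12, p=0.40).
P(X=2) = C(12,2) · p^2 · (1−p)^10
= 66 · 0.16 · 0.0060466 = 0.06385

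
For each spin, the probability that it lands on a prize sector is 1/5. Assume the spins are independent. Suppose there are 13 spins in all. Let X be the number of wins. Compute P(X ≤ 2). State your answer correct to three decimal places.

0.502

X ~ Binomial(13, 0.20); P(X ≤ 2) = Σ C(13,k) p^k (1−p)^(13−k) over k:
  k=0: C(13,0)·0.20^0·0.80^13 = 0.05498
  k=1: C(13,1)·0.20^1·0.80^12 = 0.17867
  k=2: C(13,2)·0.20^2·0.80^11 = 0.26801
Total = 0.50165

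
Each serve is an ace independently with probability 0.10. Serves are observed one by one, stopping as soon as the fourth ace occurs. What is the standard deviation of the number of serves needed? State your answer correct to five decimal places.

18.97367

Y = total serves until the fourth success; negative binomial with r=4, p=0.10.
SD(Y) = √[r(1−p)/p²] = √(360.0000000) = 18.9736660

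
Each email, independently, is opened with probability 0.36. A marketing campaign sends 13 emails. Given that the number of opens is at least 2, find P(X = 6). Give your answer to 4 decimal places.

X ~ Binomial(13, 0.36). Want P(X=6 | X≥2) = P(X=6) / P(X≥2).
P(X=6) = C(13,6)·0.36^6·0.64^7 = 0.164283
P(X≥2) = 1 − 0.003022 − 0.022101 = 0.974877
Ratio = 0.164283 / 0.974877 = 0.168516

0.1685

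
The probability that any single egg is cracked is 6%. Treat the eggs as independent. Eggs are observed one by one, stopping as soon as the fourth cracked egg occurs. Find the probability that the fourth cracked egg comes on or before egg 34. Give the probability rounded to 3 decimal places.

Finishing within 34 eggs ⇔ at least 4 successes in the first 34. With X ~ Binomial(34, 0.06), P(Y ≤ 34) = 1 − P(X ≤ 3).
  k=0: C(34,0)·0.06^0·0.94^34 = 0.12200
  k=1: C(34,1)·0.06^1·0.94^33 = 0.26476
  k=2: C(34,2)·0.06^2·0.94^32 = 0.27884
  k=3: C(34,3)·0.06^3·0.94^31 = 0.18985
1 − 0.85544 = 0.14456

0.145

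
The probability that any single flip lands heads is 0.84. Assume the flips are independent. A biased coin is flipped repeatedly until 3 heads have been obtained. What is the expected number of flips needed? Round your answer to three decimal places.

3.571

Y = total flips until the third success; negative binomial with r=3, p=0.84.
E[Y] = r / p = 3 / 0.84 = 3.57143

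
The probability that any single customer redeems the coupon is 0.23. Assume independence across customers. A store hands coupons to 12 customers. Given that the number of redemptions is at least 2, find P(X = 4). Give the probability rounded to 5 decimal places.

X ~ Binomial(12, 0.23). Want P(X=4 | X≥2) = P(X=4) / P(X≥2).
P(X=4) = C(12,4)·0.23^4·0.77^8 = 0.1711758
P(X≥2) = 1 − 0.0434399 − 0.1557066 = 0.8008535
Ratio = 0.1711758 / 0.8008535 = 0.2137417

0.21374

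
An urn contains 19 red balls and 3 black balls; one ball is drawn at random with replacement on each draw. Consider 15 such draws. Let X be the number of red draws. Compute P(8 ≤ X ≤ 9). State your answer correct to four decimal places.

X ~ Binomial(15, 0.863636); P(8 ≤ X ≤ 9) = Σ C(15,k) p^k (1−p)^(15−k) over k:
  k=8: C(15,8)·0.863636^8·0.136364^7 = 0.001746
  k=9: C(15,9)·0.863636^9·0.136364^6 = 0.008601
Total = 0.010348

0.0103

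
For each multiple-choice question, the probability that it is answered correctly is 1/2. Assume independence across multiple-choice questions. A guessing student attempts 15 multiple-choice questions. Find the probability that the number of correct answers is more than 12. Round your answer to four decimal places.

0.0037

X ~ Binomial(15, 0.50); P(X ≥ 13) = Σ C(15,k) p^k (1−p)^(15−k) over k:
  k=13: C(15,13)·0.50^13·0.50^2 = 0.003204
  k=14: C(15,14)·0.50^14·0.50^1 = 0.000458
  k=15: C(15,15)·0.50^15·0.50^0 = 0.000031
Total = 0.003693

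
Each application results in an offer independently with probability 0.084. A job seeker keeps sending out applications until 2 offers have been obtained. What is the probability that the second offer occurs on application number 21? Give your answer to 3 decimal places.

0.027

Y = trial on which the second success occurs; negative binomial, r=2, p=0.084.
P(Y=21) = C(20,1) · p^2 · (1−p)^19
= 20 · 0.007056 · 0.18881 = 0.02664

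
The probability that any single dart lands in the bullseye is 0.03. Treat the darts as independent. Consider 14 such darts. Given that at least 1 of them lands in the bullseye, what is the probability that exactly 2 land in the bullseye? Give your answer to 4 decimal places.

0.1637

X ~ Binomial(14, 0.03). Want P(X=2 | X≥1) = P(X=2) / P(X≥1).
P(X=2) = C(14,2)·0.03^2·0.97^12 = 0.056826
P(X≥1) = 1 − 0.652836 = 0.347164
Ratio = 0.056826 / 0.347164 = 0.163686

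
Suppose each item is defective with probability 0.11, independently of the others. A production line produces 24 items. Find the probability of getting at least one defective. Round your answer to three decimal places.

0.939

P(at least one) = 1 − P(none) = 1 − (1 − 0.11)^24
= 1 − 0.06100 = 0.93900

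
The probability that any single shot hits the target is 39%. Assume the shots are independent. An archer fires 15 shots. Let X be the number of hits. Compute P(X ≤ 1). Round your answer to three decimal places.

X ~ Binomial(15, 0.39); P(X ≤ 1) = Σ C(15,k) p^k (1−p)^(15−k) over k:
  k=0: C(15,0)·0.39^0·0.61^15 = 0.00060
  k=1: C(15,1)·0.39^1·0.61^14 = 0.00578
Total = 0.00638

0.006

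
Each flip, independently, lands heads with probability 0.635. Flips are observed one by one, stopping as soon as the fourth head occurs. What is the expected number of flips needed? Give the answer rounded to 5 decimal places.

6.29921

Y = total flips until the fourth success; negative binomial with r=4, p=0.635.
E[Y] = r / p = 4 / 0.635 = 6.2992126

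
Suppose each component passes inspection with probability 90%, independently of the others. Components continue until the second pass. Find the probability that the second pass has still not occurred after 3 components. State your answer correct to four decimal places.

0.0280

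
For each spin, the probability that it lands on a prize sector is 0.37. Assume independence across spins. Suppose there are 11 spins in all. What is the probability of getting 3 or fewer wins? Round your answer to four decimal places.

X ~ Binomial(11, 0.37); P(X ≤ 3) = Σ C(11,k) p^k (1−p)^(11−k) over k:
  k=0: C(11,0)·0.37^0·0.63^11 = 0.006205
  k=1: C(11,1)·0.37^1·0.63^10 = 0.040087
  k=2: C(11,2)·0.37^2·0.63^9 = 0.117715
  k=3: C(11,3)·0.37^3·0.63^8 = 0.207402
Total = 0.371409

0.3714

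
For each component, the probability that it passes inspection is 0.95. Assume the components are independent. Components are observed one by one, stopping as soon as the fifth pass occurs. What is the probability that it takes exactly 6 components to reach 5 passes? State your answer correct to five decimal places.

0.19345

Y = trial on which the fifth success occurs; negative binomial, r=5, p=0.95.
P(Y=6) = C(5,4) · p^5 · (1−p)^1
= 5 · 0.77378 · 0.05 = 0.1934452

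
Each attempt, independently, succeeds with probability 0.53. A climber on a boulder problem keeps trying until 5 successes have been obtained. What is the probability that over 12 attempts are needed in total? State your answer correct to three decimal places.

0.141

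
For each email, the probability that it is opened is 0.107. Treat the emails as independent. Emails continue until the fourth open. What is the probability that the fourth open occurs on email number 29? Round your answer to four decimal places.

0.0254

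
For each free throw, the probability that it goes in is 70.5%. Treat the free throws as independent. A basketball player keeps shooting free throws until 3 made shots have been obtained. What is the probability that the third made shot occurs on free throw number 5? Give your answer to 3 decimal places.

0.183

Y = trial on which the third success occurs; negative binomial, r=3, p=0.705.
P(Y=5) = C(4,2) · p^3 · (1−p)^2
= 6 · 0.3504 · 0.087025 = 0.18296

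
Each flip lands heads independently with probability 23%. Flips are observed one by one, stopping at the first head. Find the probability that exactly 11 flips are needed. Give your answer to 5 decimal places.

Geometric (trials to first success), p = 0.23.
P(Y = 11) = (1−p)^10 · p = 0.073267 · 0.23 = 0.0168514

0.01685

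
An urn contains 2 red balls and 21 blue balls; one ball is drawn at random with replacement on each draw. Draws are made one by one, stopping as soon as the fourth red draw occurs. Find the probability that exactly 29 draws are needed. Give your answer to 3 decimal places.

0.019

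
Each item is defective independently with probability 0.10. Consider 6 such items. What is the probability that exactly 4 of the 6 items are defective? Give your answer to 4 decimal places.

0.0012

X ~ Binomial(n=6, p=0.10).
P(X=4) = C(6,4) · p^4 · (1−p)^2
= 15 · 0.0001 · 0.81 = 0.001215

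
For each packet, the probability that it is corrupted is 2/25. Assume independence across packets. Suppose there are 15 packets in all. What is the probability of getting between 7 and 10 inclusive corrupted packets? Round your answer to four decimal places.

0.0001

X ~ Binomial(15, 0.08); P(7 ≤ X ≤ 10) = Σ C(15,k) p^k (1−p)^(15−k) over k:
  k=7: C(15,7)·0.08^7·0.92^8 = 0.000069
  k=8: C(15,8)·0.08^8·0.92^7 = 0.000006
  k=9: C(15,9)·0.08^9·0.92^6 = 0.000000
  k=10: C(15,10)·0.08^10·0.92^5 = 0.000000
Total = 0.000076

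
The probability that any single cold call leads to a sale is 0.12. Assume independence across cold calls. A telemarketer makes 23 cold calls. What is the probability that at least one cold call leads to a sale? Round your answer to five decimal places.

0.94714

P(at least one) = 1 − P(none) = 1 − (1 − 0.12)^23
= 1 − 0.0528569 = 0.9471431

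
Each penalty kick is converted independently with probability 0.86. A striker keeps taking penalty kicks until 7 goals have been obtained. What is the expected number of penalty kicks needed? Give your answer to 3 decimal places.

8.140

Y = total penalty kicks until the seventh success; negative binomial with r=7, p=0.86.
E[Y] = r / p = 7 / 0.86 = 8.13953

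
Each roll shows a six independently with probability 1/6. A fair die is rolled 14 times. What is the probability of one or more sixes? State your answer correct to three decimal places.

P(at least one) = 1 − P(none) = 1 − (1 − 0.166667)^14
= 1 − 0.07789 = 0.92211

0.922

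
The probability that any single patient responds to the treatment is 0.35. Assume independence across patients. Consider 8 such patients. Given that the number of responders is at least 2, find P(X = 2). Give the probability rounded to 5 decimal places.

X ~ Binomial(8, 0.35). Want P(X=2 | X≥2) = P(X=2) / P(X≥2).
P(X=2) = C(8,2)·0.35^2·0.65^6 = 0.2586868
P(X≥2) = 1 − 0.0318645 − 0.1372624 = 0.8308731
Ratio = 0.2586868 / 0.8308731 = 0.3113433

0.31134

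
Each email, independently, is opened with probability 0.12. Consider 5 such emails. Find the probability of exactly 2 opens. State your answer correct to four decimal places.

X ~ Binomial(n=5, p=0.12).
P(X=2) = C(5,2) · p^2 · (1−p)^3
= 10 · 0.0144 · 0.68147 = 0.098132

0.0981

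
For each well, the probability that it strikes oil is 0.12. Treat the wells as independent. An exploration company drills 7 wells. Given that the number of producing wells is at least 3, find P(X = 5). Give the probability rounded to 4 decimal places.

0.0097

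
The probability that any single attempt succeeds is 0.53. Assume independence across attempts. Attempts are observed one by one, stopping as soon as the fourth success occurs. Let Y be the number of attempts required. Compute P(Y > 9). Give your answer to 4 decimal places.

0.1985

Needing more than 9 attempts ⇔ fewer than 4 successes in the first 9. With X ~ Binomial(9, 0.53), P(Y > 9) = P(X ≤ 3).
  k=0: C(9,0)·0.53^0·0.47^9 = 0.001119
  k=1: C(9,1)·0.53^1·0.47^8 = 0.011358
  k=2: C(9,2)·0.53^2·0.47^7 = 0.051232
  k=3: C(9,3)·0.53^3·0.47^6 = 0.134801
P(X ≤ 3) = 0.198510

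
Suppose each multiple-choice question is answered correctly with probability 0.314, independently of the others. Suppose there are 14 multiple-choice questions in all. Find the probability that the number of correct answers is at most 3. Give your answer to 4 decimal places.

X ~ Binomial(14, 0.314); P(X ≤ 3) = Σ C(14,k) p^k (1−p)^(14−k) over k:
  k=0: C(14,0)·0.314^0·0.686^14 = 0.005111
  k=1: C(14,1)·0.314^1·0.686^13 = 0.032755
  k=2: C(14,2)·0.314^2·0.686^12 = 0.097452
  k=3: C(14,3)·0.314^3·0.686^11 = 0.178425
Total = 0.313743

0.3137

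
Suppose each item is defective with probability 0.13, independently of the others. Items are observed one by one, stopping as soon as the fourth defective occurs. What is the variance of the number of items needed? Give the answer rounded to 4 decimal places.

Y = total items until the fourth success; negative binomial with r=4, p=0.13.
Var(Y) = r(1−p)/p² = 4·0.87 / 0.13² = 205.917160

205.9172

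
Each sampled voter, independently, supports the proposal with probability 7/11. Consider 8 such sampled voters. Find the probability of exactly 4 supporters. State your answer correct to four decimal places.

0.2007

X ~ Binomial(n=8, p=0.636364).
P(X=4) = C(8,4) · p^4 · (1−p)^4
= 70 · 0.16399 · 0.017485 = 0.200719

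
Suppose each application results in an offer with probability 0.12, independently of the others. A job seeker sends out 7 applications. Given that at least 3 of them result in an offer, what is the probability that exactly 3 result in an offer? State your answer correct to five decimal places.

X ~ Binomial(7, 0.12). Want P(X=3 | X≥3) = P(X=3) / P(X≥3).
P(X=3) = C(7,3)·0.12^3·0.88^4 = 0.0362696
P(X≥3) = 1 − 0.4086756 − 0.3900994 − 0.1595861 = 0.0416388
Ratio = 0.0362696 / 0.0416388 = 0.8710516

0.87105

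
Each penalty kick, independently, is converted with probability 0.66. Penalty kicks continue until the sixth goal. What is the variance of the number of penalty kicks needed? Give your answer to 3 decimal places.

Y = total penalty kicks until the sixth success; negative binomial with r=6, p=0.66.
Var(Y) = r(1−p)/p² = 6·0.34 / 0.66² = 4.68320

4.683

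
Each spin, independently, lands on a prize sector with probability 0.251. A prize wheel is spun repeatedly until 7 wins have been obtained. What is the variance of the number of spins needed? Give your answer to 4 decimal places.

Y = total spins until the seventh success; negative binomial with r=7, p=0.251.
Var(Y) = r(1−p)/p² = 7·0.749 / 0.251² = 83.220901

83.2209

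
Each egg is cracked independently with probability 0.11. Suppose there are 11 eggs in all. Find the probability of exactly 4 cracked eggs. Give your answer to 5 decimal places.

0.02137

X ~ Binomial(n=11, p=0.11).
P(X=4) = C(11,4) · p^4 · (1−p)^7
= 330 · 0.00014641 · 0.44231 = 0.0213705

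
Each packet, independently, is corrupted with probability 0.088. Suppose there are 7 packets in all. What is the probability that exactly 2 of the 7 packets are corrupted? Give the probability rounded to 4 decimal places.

X ~ Binomial(n=7, p=0.088).
P(X=2) = C(7,2) · p^2 · (1−p)^5
= 21 · 0.007744 · 0.63092 = 0.102603

0.1026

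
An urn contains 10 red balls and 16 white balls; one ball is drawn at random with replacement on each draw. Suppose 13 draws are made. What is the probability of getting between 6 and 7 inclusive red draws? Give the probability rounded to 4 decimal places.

X ~ Binomial(13, 0.384615); P(6 ≤ X ≤ 7) = Σ C(13,k) p^k (1−p)^(13−k) over k:
  k=6: C(13,6)·0.384615^6·0.615385^7 = 0.185654
  k=7: C(13,7)·0.384615^7·0.615385^6 = 0.116034
Total = 0.301687

0.3017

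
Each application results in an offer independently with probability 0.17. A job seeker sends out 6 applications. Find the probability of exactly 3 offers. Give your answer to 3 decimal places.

0.056

X ~ Binomial(n=6, p=0.17).
P(X=3) = C(6,3) · p^3 · (1−p)^3
= 20 · 0.004913 · 0.57179 = 0.05618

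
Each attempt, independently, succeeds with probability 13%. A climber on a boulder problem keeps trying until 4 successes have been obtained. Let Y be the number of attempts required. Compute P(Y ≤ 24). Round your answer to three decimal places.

Finishing within 24 attempts ⇔ at least 4 successes in the first 24. With X ~ Binomial(24, 0.13), P(Y ≤ 24) = 1 − P(X ≤ 3).
  k=0: C(24,0)·0.13^0·0.87^24 = 0.03536
  k=1: C(24,1)·0.13^1·0.87^23 = 0.12679
  k=2: C(24,2)·0.13^2·0.87^22 = 0.21788
  k=3: C(24,3)·0.13^3·0.87^21 = 0.23875
1 − 0.61878 = 0.38122

0.381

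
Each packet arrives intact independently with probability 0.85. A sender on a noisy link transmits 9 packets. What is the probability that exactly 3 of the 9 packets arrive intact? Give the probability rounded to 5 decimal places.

X ~ Binomial(n=9, p=0.85).
P(X=3) = C(9,3) · p^3 · (1−p)^6
= 84 · 0.61413 · 1.1391e-05 = 0.0005876

0.00059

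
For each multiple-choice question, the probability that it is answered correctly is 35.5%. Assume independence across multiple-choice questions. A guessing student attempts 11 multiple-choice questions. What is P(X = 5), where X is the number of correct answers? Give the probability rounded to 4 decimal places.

X ~ Binomial(n=11, p=0.355).
P(X=5) = C(11,5) · p^5 · (1−p)^6
= 462 · 0.0056382 · 0.072004 = 0.187561

0.1876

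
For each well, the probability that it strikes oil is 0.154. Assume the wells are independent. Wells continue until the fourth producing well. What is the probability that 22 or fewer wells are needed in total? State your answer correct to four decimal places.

0.4460

Finishing within 22 wells ⇔ at least 4 successes in the first 22. With X ~ Binomial(22, 0.154), P(Y ≤ 22) = 1 − P(X ≤ 3).
  k=0: C(22,0)·0.154^0·0.846^22 = 0.025243
  k=1: C(22,1)·0.154^1·0.846^21 = 0.101093
  k=2: C(22,2)·0.154^2·0.846^20 = 0.193224
  k=3: C(22,3)·0.154^3·0.846^19 = 0.234488
1 − 0.554048 = 0.445952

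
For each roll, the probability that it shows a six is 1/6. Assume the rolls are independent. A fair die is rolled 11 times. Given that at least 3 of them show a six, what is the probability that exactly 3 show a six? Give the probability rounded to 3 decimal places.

0.650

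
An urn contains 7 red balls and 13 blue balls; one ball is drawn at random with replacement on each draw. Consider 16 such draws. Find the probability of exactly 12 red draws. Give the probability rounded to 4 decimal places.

X ~ Binomial(n=16, p=0.35).
P(X=12) = C(16,12) · p^12 · (1−p)^4
= 1820 · 3.3792e-06 · 0.17851 = 0.001098

0.0011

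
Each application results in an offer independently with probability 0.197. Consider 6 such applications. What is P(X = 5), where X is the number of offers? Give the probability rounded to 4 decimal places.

0.0014

X ~ Binomial(n=6, p=0.197).
P(X=5) = C(6,5) · p^5 · (1−p)^1
= 6 · 0.00029671 · 0.803 = 0.001430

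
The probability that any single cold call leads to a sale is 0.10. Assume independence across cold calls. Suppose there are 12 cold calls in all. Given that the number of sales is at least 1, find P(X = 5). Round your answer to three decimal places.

0.005

X ~ Binomial(12, 0.10). Want P(X=5 | X≥1) = P(X=5) / P(X≥1).
P(X=5) = C(12,5)·0.10^5·0.90^7 = 0.00379
P(X≥1) = 1 − 0.28243 = 0.71757
Ratio = 0.00379 / 0.71757 = 0.00528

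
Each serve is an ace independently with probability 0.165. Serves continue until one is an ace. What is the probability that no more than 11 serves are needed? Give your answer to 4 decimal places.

0.8624

Y = number of serves to the first success; geometric, p = 0.165.
P(Y ≤ 11) = 1 − (1−p)^11 = 1 − 0.137579 = 0.862421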